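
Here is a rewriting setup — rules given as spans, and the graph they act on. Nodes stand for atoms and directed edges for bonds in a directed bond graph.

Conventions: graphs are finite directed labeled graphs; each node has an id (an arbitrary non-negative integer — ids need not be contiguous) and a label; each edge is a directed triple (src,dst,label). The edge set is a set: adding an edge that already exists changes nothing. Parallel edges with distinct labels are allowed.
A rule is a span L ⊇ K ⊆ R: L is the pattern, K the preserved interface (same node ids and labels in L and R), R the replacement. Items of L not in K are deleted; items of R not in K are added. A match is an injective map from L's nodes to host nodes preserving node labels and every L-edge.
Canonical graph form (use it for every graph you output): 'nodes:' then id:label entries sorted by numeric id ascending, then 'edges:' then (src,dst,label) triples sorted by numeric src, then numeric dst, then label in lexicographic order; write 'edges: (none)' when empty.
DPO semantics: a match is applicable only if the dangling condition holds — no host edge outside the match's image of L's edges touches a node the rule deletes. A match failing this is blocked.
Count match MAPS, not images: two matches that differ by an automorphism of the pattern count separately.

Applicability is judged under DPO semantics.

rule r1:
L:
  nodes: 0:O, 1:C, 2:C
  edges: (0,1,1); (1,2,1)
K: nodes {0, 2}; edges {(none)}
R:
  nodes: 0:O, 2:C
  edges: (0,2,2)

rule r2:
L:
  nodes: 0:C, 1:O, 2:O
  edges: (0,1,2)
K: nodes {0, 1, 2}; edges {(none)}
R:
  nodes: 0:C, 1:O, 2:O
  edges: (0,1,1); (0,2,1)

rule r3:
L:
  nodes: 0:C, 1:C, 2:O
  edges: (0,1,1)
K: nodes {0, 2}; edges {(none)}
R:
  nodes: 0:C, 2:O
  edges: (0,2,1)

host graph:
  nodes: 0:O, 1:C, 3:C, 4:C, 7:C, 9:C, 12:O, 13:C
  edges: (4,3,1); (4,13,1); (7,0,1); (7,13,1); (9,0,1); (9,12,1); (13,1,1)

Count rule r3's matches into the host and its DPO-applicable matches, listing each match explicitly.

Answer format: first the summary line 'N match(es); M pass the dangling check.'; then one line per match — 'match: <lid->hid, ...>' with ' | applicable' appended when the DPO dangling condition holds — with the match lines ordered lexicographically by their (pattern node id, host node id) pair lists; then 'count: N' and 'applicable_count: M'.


8 match(es); 4 pass the dangling check.
match: 0->4, 1->3, 2->0 | applicable
match: 0->4, 1->3, 2->12 | applicable
match: 0->4, 1->13, 2->0
match: 0->4, 1->13, 2->12
match: 0->7, 1->13, 2->0
match: 0->7, 1->13, 2->12
match: 0->13, 1->1, 2->0 | applicable
match: 0->13, 1->1, 2->12 | applicable
count: 8
applicable_count: 4


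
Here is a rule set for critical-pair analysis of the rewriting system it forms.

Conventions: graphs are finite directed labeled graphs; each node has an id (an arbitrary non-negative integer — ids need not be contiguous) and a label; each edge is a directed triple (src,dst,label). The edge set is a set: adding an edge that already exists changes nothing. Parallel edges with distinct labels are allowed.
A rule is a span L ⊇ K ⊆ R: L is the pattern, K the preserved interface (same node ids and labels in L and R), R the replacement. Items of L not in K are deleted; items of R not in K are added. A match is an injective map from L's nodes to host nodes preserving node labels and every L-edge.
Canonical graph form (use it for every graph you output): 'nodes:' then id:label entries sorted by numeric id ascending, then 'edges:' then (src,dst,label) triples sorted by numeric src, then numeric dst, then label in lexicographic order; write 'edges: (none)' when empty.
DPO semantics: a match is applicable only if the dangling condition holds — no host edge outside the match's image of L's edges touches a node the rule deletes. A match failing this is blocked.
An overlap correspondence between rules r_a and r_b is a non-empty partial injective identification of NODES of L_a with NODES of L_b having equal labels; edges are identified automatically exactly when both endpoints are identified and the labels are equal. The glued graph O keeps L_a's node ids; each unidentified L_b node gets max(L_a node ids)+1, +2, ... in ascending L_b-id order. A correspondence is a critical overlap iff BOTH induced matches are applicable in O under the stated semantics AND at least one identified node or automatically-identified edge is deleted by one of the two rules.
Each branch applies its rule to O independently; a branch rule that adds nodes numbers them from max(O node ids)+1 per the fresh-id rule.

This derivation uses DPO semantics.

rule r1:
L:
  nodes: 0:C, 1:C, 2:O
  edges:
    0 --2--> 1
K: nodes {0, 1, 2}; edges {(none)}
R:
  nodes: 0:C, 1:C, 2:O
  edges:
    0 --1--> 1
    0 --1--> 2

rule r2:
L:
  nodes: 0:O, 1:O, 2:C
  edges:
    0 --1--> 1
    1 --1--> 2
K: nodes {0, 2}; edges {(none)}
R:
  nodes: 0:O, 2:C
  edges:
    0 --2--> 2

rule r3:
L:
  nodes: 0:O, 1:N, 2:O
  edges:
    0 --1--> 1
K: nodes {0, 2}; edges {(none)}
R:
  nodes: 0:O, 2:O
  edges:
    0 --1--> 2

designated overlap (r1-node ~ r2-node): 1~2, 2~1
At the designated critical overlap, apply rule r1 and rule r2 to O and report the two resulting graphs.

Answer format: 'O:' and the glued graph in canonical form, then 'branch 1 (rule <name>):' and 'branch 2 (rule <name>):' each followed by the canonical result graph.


O:
nodes: 0:C, 1:C, 2:O, 3:O
edges: (0,1,2); (2,1,1); (3,2,1)
branch 1 (rule r1):
nodes: 0:C, 1:C, 2:O, 3:O
edges: (0,1,1); (0,2,1); (2,1,1); (3,2,1)
branch 2 (rule r2):
nodes: 0:C, 1:C, 3:O
edges: (0,1,2); (3,1,2)


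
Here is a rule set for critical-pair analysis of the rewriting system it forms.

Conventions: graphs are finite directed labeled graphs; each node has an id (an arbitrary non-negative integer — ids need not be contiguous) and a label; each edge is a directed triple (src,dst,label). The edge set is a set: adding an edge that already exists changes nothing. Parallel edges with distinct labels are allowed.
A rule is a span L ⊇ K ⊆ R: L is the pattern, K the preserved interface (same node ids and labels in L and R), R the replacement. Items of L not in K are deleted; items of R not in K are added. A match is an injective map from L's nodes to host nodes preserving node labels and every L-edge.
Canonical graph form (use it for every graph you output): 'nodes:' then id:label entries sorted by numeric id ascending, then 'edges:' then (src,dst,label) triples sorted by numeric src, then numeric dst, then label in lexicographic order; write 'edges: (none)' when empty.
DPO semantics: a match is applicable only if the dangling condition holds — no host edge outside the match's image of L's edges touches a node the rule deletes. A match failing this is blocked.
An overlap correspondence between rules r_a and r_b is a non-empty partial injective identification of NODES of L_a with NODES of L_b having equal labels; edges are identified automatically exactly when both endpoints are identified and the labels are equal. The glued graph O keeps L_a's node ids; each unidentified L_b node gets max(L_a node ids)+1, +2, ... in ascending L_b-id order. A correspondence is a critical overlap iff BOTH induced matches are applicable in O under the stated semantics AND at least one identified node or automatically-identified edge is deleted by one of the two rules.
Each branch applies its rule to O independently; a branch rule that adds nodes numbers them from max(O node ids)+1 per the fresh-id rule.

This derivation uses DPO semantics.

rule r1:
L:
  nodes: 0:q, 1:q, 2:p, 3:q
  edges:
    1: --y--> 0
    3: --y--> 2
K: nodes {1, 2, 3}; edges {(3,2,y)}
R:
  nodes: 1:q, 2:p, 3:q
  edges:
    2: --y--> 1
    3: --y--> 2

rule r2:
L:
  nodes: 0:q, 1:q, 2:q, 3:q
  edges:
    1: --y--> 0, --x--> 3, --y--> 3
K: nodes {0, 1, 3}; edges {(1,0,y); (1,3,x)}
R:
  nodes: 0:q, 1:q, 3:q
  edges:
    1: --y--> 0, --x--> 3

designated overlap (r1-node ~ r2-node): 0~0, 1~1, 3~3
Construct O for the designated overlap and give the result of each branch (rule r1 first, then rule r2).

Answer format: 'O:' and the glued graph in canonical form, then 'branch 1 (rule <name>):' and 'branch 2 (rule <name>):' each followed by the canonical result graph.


O:
nodes: 0:q, 1:q, 2:p, 3:q, 4:q
edges: (1,0,y); (1,3,x); (1,3,y); (3,2,y)
branch 1 (rule r1):
nodes: 1:q, 2:p, 3:q, 4:q
edges: (1,3,x); (1,3,y); (2,1,y); (3,2,y)
branch 2 (rule r2):
nodes: 0:q, 1:q, 2:p, 3:q
edges: (1,0,y); (1,3,x); (3,2,y)


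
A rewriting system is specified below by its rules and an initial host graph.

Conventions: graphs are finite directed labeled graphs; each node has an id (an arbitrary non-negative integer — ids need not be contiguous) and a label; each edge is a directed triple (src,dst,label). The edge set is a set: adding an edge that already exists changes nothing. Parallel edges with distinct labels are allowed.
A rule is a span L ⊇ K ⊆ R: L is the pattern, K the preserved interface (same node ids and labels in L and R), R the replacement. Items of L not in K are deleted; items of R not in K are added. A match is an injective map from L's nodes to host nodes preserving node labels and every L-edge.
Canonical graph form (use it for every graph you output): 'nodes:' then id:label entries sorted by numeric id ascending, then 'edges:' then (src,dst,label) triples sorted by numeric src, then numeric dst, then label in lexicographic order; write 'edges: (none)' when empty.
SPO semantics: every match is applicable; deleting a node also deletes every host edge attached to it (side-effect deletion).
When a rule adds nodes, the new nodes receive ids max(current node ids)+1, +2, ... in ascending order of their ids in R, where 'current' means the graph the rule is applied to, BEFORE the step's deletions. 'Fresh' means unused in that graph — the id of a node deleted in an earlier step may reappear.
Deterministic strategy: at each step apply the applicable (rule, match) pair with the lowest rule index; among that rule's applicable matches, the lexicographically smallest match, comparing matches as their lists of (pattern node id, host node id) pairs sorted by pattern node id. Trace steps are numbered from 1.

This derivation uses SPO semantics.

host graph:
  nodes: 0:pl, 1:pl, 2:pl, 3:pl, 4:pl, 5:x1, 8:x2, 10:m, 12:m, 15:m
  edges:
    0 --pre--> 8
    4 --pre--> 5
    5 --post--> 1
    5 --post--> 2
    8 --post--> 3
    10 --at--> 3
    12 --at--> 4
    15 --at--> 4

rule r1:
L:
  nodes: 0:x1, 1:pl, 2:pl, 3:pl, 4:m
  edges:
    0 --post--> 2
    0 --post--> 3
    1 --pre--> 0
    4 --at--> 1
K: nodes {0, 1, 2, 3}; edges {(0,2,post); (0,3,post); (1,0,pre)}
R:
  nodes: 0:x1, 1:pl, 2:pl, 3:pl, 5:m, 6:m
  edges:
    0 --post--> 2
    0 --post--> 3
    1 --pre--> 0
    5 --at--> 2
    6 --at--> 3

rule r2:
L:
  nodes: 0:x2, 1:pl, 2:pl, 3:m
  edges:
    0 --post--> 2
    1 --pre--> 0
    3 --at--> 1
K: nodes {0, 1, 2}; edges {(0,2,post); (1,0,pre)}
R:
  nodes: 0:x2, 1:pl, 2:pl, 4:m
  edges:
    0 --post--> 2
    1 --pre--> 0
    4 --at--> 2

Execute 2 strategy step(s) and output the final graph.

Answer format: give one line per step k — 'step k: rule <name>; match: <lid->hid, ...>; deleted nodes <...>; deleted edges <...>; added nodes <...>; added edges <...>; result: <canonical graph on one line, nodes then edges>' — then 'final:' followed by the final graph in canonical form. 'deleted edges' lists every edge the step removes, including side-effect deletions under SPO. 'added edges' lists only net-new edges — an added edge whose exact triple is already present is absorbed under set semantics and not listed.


step 1: rule r1; match: 0->5, 1->4, 2->1, 3->2, 4->12; deleted nodes 12; deleted edges (12,4,at); added nodes 16, 17; added edges (16,1,at); (17,2,at); result: nodes: 0:pl, 1:pl, 2:pl, 3:pl, 4:pl, 5:x1, 8:x2, 10:m, 15:m, 16:m, 17:m edges: (0,8,pre); (4,5,pre); (5,1,post); (5,2,post); (8,3,post); (10,3,at); (15,4,at); (16,1,at); (17,2,at)
step 2: rule r1; match: 0->5, 1->4, 2->1, 3->2, 4->15; deleted nodes 15; deleted edges (15,4,at); added nodes 18, 19; added edges (18,1,at); (19,2,at); result: nodes: 0:pl, 1:pl, 2:pl, 3:pl, 4:pl, 5:x1, 8:x2, 10:m, 16:m, 17:m, 18:m, 19:m edges: (0,8,pre); (4,5,pre); (5,1,post); (5,2,post); (8,3,post); (10,3,at); (16,1,at); (17,2,at); (18,1,at); (19,2,at)
final:
nodes: 0:pl, 1:pl, 2:pl, 3:pl, 4:pl, 5:x1, 8:x2, 10:m, 16:m, 17:m, 18:m, 19:m
edges: (0,8,pre); (4,5,pre); (5,1,post); (5,2,post); (8,3,post); (10,3,at); (16,1,at); (17,2,at); (18,1,at); (19,2,at)


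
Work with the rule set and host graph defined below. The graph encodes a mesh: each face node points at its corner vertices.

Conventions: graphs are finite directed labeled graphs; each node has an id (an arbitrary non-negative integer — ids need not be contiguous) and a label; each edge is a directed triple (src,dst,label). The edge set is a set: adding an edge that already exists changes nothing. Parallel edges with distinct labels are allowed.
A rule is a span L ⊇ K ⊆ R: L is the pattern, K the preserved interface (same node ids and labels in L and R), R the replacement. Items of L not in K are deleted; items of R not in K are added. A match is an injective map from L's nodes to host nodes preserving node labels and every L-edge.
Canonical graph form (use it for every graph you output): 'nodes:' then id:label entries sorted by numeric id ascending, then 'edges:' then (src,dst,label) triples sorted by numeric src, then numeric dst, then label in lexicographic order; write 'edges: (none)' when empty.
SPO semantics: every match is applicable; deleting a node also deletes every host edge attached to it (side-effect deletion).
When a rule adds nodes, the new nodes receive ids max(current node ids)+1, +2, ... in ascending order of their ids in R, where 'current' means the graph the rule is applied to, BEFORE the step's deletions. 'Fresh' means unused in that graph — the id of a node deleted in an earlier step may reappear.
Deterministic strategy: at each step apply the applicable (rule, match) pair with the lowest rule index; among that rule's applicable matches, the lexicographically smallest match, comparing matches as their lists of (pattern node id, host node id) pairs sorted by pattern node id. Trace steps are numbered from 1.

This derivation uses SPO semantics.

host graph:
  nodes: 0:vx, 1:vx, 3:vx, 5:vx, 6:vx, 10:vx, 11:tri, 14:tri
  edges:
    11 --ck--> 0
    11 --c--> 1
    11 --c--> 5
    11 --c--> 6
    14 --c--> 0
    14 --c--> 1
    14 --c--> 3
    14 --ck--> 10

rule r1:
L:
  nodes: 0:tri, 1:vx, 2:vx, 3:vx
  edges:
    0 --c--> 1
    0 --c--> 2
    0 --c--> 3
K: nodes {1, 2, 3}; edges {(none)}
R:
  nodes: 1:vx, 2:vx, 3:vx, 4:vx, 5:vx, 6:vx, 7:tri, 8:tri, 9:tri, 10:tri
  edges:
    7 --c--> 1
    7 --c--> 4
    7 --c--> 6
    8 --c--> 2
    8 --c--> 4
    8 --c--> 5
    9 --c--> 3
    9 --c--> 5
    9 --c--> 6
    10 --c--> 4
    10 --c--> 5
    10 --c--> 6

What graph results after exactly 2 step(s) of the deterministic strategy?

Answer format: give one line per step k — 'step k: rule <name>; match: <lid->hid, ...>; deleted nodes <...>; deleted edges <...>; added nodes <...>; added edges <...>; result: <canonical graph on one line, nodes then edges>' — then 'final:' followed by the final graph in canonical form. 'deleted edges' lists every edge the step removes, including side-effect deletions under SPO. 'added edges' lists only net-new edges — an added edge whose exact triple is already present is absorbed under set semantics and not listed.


step 1: rule r1; match: 0->11, 1->1, 2->5, 3->6; deleted nodes 11; deleted edges (11,0,ck); (11,1,c); (11,5,c); (11,6,c); added nodes 15, 16, 17, 18, 19, 20, 21; added edges (18,1,c); (18,15,c); (18,17,c); (19,5,c); (19,15,c); (19,16,c); (20,6,c); (20,16,c); (20,17,c); (21,15,c); (21,16,c); (21,17,c); result: nodes: 0:vx, 1:vx, 3:vx, 5:vx, 6:vx, 10:vx, 14:tri, 15:vx, 16:vx, 17:vx, 18:tri, 19:tri, 20:tri, 21:tri edges: (14,0,c); (14,1,c); (14,3,c); (14,10,ck); (18,1,c); (18,15,c); (18,17,c); (19,5,c); (19,15,c); (19,16,c); (20,6,c); (20,16,c); (20,17,c); (21,15,c); (21,16,c); (21,17,c)
step 2: rule r1; match: 0->14, 1->0, 2->1, 3->3; deleted nodes 14; deleted edges (14,0,c); (14,1,c); (14,3,c); (14,10,ck); added nodes 22, 23, 24, 25, 26, 27, 28; added edges (25,0,c); (25,22,c); (25,24,c); (26,1,c); (26,22,c); (26,23,c); (27,3,c); (27,23,c); (27,24,c); (28,22,c); (28,23,c); (28,24,c); result: nodes: 0:vx, 1:vx, 3:vx, 5:vx, 6:vx, 10:vx, 15:vx, 16:vx, 17:vx, 18:tri, 19:tri, 20:tri, 21:tri, 22:vx, 23:vx, 24:vx, 25:tri, 26:tri, 27:tri, 28:tri edges: (18,1,c); (18,15,c); (18,17,c); (19,5,c); (19,15,c); (19,16,c); (20,6,c); (20,16,c); (20,17,c); (21,15,c); (21,16,c); (21,17,c); (25,0,c); (25,22,c); (25,24,c); (26,1,c); (26,22,c); (26,23,c); (27,3,c); (27,23,c); (27,24,c); (28,22,c); (28,23,c); (28,24,c)
final:
nodes: 0:vx, 1:vx, 3:vx, 5:vx, 6:vx, 10:vx, 15:vx, 16:vx, 17:vx, 18:tri, 19:tri, 20:tri, 21:tri, 22:vx, 23:vx, 24:vx, 25:tri, 26:tri, 27:tri, 28:tri
edges: (18,1,c); (18,15,c); (18,17,c); (19,5,c); (19,15,c); (19,16,c); (20,6,c); (20,16,c); (20,17,c); (21,15,c); (21,16,c); (21,17,c); (25,0,c); (25,22,c); (25,24,c); (26,1,c); (26,22,c); (26,23,c); (27,3,c); (27,23,c); (27,24,c); (28,22,c); (28,23,c); (28,24,c)


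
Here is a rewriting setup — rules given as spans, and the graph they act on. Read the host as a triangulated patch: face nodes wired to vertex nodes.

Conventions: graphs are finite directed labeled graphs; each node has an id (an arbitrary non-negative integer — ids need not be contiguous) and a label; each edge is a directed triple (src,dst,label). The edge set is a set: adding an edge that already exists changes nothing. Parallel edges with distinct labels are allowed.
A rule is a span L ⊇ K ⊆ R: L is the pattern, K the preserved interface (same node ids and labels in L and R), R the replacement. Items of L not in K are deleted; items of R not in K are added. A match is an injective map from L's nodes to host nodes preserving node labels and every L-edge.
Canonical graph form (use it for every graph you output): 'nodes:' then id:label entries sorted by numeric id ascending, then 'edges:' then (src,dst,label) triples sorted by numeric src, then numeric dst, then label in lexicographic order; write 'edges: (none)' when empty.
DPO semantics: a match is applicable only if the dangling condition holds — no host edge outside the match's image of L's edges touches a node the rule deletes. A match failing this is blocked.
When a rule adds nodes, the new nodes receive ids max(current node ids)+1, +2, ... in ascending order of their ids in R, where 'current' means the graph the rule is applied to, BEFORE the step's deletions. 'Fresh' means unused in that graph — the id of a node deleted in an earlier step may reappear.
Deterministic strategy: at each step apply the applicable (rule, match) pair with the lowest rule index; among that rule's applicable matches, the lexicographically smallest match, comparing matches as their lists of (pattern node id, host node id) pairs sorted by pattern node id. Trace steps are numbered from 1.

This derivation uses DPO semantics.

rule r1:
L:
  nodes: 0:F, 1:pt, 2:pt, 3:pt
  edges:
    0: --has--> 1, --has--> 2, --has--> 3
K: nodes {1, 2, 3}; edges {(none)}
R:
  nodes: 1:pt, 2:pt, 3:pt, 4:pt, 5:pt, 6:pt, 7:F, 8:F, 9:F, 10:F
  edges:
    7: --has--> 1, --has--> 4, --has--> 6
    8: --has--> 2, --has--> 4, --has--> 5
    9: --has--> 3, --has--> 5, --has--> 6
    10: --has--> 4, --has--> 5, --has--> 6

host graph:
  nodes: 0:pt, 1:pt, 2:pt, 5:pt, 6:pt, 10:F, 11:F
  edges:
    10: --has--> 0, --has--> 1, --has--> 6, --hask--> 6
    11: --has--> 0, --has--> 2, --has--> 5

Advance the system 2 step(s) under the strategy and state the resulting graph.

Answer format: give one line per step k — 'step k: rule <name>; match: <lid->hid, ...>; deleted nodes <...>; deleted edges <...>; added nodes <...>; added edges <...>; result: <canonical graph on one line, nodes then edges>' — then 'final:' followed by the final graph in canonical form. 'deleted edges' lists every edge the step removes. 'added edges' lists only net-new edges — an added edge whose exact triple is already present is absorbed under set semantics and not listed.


step 1: rule r1; match: 0->11, 1->0, 2->2, 3->5; deleted nodes 11; deleted edges (11,0,has); (11,2,has); (11,5,has); added nodes 12, 13, 14, 15, 16, 17, 18; added edges (15,0,has); (15,12,has); (15,14,has); (16,2,has); (16,12,has); (16,13,has); (17,5,has); (17,13,has); (17,14,has); (18,12,has); (18,13,has); (18,14,has); result: nodes: 0:pt, 1:pt, 2:pt, 5:pt, 6:pt, 10:F, 12:pt, 13:pt, 14:pt, 15:F, 16:F, 17:F, 18:F edges: (10,0,has); (10,1,has); (10,6,has); (10,6,hask); (15,0,has); (15,12,has); (15,14,has); (16,2,has); (16,12,has); (16,13,has); (17,5,has); (17,13,has); (17,14,has); (18,12,has); (18,13,has); (18,14,has)
step 2: rule r1; match: 0->15, 1->0, 2->12, 3->14; deleted nodes 15; deleted edges (15,0,has); (15,12,has); (15,14,has); added nodes 19, 20, 21, 22, 23, 24, 25; added edges (22,0,has); (22,19,has); (22,21,has); (23,12,has); (23,19,has); (23,20,has); (24,14,has); (24,20,has); (24,21,has); (25,19,has); (25,20,has); (25,21,has); result: nodes: 0:pt, 1:pt, 2:pt, 5:pt, 6:pt, 10:F, 12:pt, 13:pt, 14:pt, 16:F, 17:F, 18:F, 19:pt, 20:pt, 21:pt, 22:F, 23:F, 24:F, 25:F edges: (10,0,has); (10,1,has); (10,6,has); (10,6,hask); (16,2,has); (16,12,has); (16,13,has); (17,5,has); (17,13,has); (17,14,has); (18,12,has); (18,13,has); (18,14,has); (22,0,has); (22,19,has); (22,21,has); (23,12,has); (23,19,has); (23,20,has); (24,14,has); (24,20,has); (24,21,has); (25,19,has); (25,20,has); (25,21,has)
final:
nodes: 0:pt, 1:pt, 2:pt, 5:pt, 6:pt, 10:F, 12:pt, 13:pt, 14:pt, 16:F, 17:F, 18:F, 19:pt, 20:pt, 21:pt, 22:F, 23:F, 24:F, 25:F
edges: (10,0,has); (10,1,has); (10,6,has); (10,6,hask); (16,2,has); (16,12,has); (16,13,has); (17,5,has); (17,13,has); (17,14,has); (18,12,has); (18,13,has); (18,14,has); (22,0,has); (22,19,has); (22,21,has); (23,12,has); (23,19,has); (23,20,has); (24,14,has); (24,20,has); (24,21,has); (25,19,has); (25,20,has); (25,21,has)


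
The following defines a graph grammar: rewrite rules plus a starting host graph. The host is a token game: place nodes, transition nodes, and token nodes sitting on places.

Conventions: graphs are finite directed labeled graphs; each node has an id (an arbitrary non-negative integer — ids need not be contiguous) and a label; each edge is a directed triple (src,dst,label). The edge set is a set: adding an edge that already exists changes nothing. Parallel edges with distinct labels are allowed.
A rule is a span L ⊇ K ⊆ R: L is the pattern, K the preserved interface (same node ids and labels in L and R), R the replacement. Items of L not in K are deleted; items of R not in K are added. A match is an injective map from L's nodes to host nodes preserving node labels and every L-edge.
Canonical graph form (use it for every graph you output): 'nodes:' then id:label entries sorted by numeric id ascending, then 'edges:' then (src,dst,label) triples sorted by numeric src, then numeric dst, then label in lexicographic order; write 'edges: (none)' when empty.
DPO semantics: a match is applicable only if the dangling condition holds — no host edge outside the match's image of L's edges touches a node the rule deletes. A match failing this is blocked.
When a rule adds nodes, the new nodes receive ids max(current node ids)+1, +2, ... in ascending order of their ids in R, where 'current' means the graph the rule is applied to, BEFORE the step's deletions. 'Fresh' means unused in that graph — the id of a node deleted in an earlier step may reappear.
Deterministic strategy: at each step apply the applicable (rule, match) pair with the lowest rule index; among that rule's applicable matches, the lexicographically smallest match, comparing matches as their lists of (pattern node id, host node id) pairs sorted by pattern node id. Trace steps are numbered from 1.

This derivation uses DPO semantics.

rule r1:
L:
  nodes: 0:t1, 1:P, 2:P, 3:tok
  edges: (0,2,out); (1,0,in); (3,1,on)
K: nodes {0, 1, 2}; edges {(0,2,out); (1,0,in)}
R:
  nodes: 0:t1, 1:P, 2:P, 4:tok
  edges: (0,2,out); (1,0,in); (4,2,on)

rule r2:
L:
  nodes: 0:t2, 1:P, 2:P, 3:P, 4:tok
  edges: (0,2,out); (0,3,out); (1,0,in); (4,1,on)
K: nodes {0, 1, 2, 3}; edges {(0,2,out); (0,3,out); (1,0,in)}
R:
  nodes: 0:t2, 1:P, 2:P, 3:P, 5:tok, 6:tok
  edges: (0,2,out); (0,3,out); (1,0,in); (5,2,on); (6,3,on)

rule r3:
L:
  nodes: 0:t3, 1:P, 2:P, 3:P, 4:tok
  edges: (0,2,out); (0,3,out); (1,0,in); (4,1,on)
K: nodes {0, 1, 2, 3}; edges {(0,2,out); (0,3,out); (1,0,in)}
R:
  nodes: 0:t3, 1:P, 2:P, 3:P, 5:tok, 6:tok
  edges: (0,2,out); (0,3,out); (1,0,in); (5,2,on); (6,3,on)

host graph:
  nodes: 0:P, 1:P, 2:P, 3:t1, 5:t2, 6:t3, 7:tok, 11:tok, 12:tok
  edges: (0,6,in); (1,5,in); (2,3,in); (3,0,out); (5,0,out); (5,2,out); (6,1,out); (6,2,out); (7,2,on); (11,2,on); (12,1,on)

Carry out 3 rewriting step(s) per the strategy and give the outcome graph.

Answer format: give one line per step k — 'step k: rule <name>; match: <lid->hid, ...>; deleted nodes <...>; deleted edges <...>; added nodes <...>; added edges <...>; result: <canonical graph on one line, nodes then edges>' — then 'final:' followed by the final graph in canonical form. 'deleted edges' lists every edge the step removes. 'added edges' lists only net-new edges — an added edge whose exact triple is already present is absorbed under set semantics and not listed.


step 1: rule r1; match: 0->3, 1->2, 2->0, 3->7; deleted nodes 7; deleted edges (7,2,on); added nodes 13; added edges (13,0,on); result: nodes: 0:P, 1:P, 2:P, 3:t1, 5:t2, 6:t3, 11:tok, 12:tok, 13:tok edges: (0,6,in); (1,5,in); (2,3,in); (3,0,out); (5,0,out); (5,2,out); (6,1,out); (6,2,out); (11,2,on); (12,1,on); (13,0,on)
step 2: rule r1; match: 0->3, 1->2, 2->0, 3->11; deleted nodes 11; deleted edges (11,2,on); added nodes 14; added edges (14,0,on); result: nodes: 0:P, 1:P, 2:P, 3:t1, 5:t2, 6:t3, 12:tok, 13:tok, 14:tok edges: (0,6,in); (1,5,in); (2,3,in); (3,0,out); (5,0,out); (5,2,out); (6,1,out); (6,2,out); (12,1,on); (13,0,on); (14,0,on)
step 3: rule r2; match: 0->5, 1->1, 2->0, 3->2, 4->12; deleted nodes 12; deleted edges (12,1,on); added nodes 15, 16; added edges (15,0,on); (16,2,on); result: nodes: 0:P, 1:P, 2:P, 3:t1, 5:t2, 6:t3, 13:tok, 14:tok, 15:tok, 16:tok edges: (0,6,in); (1,5,in); (2,3,in); (3,0,out); (5,0,out); (5,2,out); (6,1,out); (6,2,out); (13,0,on); (14,0,on); (15,0,on); (16,2,on)
final:
nodes: 0:P, 1:P, 2:P, 3:t1, 5:t2, 6:t3, 13:tok, 14:tok, 15:tok, 16:tok
edges: (0,6,in); (1,5,in); (2,3,in); (3,0,out); (5,0,out); (5,2,out); (6,1,out); (6,2,out); (13,0,on); (14,0,on); (15,0,on); (16,2,on)


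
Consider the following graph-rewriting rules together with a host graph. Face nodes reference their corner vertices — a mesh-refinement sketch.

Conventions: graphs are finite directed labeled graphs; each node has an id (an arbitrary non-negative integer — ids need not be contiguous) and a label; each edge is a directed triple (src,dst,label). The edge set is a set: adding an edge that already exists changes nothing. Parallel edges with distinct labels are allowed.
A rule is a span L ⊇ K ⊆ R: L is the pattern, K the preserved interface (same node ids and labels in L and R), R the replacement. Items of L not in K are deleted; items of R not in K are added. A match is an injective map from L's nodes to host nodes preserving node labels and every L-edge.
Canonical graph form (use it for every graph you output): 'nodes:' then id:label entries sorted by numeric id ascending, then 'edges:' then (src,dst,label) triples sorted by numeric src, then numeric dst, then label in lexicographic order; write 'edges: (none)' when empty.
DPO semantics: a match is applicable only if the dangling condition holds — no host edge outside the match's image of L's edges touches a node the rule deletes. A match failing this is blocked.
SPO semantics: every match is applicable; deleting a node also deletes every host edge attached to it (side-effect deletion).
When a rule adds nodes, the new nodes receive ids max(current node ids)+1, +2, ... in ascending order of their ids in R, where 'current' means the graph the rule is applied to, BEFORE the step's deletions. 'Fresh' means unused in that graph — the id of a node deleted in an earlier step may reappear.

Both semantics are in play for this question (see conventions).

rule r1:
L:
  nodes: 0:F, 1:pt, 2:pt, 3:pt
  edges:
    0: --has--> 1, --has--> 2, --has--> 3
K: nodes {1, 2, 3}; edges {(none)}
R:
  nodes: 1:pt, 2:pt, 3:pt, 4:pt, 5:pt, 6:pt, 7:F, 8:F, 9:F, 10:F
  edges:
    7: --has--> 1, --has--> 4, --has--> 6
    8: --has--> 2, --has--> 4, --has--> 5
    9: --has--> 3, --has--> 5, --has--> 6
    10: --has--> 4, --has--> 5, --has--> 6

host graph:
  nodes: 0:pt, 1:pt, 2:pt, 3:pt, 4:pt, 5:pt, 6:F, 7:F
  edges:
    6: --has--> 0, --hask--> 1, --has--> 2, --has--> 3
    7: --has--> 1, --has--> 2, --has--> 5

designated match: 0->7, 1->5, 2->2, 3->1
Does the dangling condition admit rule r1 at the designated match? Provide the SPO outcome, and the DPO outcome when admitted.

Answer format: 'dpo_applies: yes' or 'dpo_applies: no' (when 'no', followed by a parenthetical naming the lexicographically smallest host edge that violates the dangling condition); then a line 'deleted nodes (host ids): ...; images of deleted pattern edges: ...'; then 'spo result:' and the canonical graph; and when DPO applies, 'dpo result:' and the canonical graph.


dpo_applies: yes
deleted nodes (host ids): 7; images of deleted pattern edges: (7,1,has); (7,2,has); (7,5,has)
spo result:
nodes: 0:pt, 1:pt, 2:pt, 3:pt, 4:pt, 5:pt, 6:F, 8:pt, 9:pt, 10:pt, 11:F, 12:F, 13:F, 14:F
edges: (6,0,has); (6,1,hask); (6,2,has); (6,3,has); (11,5,has); (11,8,has); (11,10,has); (12,2,has); (12,8,has); (12,9,has); (13,1,has); (13,9,has); (13,10,has); (14,8,has); (14,9,has); (14,10,has)
dpo result:
nodes: 0:pt, 1:pt, 2:pt, 3:pt, 4:pt, 5:pt, 6:F, 8:pt, 9:pt, 10:pt, 11:F, 12:F, 13:F, 14:F
edges: (6,0,has); (6,1,hask); (6,2,has); (6,3,has); (11,5,has); (11,8,has); (11,10,has); (12,2,has); (12,8,has); (12,9,has); (13,1,has); (13,9,has); (13,10,has); (14,8,has); (14,9,has); (14,10,has)


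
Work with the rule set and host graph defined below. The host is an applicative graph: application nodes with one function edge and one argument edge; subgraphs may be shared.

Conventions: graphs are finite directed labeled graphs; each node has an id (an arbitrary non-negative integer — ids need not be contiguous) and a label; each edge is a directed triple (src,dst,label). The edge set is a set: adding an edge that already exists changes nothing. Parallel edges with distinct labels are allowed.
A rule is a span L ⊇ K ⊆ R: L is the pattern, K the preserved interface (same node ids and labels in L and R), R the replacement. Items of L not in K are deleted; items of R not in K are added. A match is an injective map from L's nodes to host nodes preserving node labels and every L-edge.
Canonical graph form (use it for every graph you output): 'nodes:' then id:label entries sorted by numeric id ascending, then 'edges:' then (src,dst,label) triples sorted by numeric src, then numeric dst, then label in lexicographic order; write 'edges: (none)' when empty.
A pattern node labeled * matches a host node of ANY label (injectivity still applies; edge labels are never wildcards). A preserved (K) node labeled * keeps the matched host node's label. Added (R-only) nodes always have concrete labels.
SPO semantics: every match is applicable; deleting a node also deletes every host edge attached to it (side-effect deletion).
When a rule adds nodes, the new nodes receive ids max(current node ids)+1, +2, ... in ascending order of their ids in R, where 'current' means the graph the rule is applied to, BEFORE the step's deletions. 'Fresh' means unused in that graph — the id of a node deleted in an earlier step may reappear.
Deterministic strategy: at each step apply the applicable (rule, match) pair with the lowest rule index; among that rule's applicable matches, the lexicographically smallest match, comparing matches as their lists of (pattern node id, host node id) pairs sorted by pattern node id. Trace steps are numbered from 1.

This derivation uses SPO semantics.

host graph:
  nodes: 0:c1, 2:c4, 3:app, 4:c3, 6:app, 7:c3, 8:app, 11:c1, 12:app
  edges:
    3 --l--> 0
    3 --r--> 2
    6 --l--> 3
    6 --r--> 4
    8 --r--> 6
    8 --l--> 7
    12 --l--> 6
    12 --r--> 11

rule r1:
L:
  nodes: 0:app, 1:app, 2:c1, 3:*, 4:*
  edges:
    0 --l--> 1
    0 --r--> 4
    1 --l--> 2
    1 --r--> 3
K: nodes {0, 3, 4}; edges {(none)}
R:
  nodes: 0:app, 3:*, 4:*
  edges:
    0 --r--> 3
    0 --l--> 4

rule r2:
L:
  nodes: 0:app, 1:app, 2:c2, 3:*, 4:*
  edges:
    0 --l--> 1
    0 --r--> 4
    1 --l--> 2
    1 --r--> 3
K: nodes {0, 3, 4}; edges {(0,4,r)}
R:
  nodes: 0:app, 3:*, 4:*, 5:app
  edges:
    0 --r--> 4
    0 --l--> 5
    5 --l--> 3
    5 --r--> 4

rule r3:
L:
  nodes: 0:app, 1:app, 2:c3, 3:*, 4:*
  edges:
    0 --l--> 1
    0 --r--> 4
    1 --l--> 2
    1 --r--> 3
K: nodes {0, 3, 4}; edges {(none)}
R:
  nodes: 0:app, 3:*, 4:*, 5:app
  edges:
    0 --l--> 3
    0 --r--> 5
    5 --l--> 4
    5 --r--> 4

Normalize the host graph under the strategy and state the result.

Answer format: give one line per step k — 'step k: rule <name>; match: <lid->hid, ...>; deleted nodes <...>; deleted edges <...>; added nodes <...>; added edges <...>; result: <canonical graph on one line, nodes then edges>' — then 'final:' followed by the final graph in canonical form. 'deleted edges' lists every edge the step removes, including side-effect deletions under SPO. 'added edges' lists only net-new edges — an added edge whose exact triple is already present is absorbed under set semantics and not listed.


step 1: rule r1; match: 0->6, 1->3, 2->0, 3->2, 4->4; deleted nodes 0, 3; deleted edges (3,0,l); (3,2,r); (6,3,l); (6,4,r); added nodes (none); added edges (6,2,r); (6,4,l); result: nodes: 2:c4, 4:c3, 6:app, 7:c3, 8:app, 11:c1, 12:app edges: (6,2,r); (6,4,l); (8,6,r); (8,7,l); (12,6,l); (12,11,r)
step 2: rule r3; match: 0->12, 1->6, 2->4, 3->2, 4->11; deleted nodes 4, 6; deleted edges (6,2,r); (6,4,l); (8,6,r); (12,6,l); (12,11,r); added nodes 13; added edges (12,2,l); (12,13,r); (13,11,l); (13,11,r); result: nodes: 2:c4, 7:c3, 8:app, 11:c1, 12:app, 13:app edges: (8,7,l); (12,2,l); (12,13,r); (13,11,l); (13,11,r)
final:
nodes: 2:c4, 7:c3, 8:app, 11:c1, 12:app, 13:app
edges: (8,7,l); (12,2,l); (12,13,r); (13,11,l); (13,11,r)


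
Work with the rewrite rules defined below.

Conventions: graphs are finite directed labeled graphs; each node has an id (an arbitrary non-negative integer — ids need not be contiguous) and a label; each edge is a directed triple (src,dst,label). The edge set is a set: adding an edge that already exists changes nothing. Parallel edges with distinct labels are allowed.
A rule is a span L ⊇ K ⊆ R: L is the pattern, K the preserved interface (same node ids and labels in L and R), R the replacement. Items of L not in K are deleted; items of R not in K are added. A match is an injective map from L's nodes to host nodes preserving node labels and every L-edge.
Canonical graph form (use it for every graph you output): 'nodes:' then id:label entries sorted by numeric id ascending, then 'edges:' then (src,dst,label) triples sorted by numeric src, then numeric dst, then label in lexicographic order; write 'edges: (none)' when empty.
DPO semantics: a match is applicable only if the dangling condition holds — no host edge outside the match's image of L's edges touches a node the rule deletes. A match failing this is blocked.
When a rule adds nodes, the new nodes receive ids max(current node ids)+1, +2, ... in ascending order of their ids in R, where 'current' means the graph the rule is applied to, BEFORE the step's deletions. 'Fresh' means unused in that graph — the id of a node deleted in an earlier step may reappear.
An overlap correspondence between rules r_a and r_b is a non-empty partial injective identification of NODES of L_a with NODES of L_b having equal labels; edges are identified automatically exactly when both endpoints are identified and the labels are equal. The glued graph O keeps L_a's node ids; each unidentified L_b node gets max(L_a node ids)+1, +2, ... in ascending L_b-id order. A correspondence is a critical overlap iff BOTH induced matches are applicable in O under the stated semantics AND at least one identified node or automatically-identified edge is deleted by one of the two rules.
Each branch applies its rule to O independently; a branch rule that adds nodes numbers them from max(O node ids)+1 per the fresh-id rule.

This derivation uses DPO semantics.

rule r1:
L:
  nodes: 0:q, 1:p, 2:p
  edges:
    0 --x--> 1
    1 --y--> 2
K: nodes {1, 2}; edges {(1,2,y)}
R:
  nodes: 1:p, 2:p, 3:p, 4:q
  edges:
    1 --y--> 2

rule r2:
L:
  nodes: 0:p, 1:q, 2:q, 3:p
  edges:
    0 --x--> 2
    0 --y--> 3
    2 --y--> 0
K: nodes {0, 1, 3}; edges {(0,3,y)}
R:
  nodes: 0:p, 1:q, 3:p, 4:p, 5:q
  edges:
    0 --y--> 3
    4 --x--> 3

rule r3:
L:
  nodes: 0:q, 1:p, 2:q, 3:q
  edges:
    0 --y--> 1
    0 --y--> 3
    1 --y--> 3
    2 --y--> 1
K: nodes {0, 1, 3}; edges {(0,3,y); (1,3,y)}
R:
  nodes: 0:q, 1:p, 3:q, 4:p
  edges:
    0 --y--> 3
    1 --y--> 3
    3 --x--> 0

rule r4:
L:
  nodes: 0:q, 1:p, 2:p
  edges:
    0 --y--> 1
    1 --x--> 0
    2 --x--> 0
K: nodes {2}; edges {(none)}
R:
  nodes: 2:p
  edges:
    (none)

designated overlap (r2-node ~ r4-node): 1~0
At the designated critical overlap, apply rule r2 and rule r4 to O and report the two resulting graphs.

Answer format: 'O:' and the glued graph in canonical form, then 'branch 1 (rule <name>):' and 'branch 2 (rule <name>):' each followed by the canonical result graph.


O:
nodes: 0:p, 1:q, 2:q, 3:p, 4:p, 5:p
edges: (0,2,x); (0,3,y); (1,4,y); (2,0,y); (4,1,x); (5,1,x)
branch 1 (rule r2):
nodes: 0:p, 1:q, 3:p, 4:p, 5:p, 6:p, 7:q
edges: (0,3,y); (1,4,y); (4,1,x); (5,1,x); (6,3,x)
branch 2 (rule r4):
nodes: 0:p, 2:q, 3:p, 5:p
edges: (0,2,x); (0,3,y); (2,0,y)


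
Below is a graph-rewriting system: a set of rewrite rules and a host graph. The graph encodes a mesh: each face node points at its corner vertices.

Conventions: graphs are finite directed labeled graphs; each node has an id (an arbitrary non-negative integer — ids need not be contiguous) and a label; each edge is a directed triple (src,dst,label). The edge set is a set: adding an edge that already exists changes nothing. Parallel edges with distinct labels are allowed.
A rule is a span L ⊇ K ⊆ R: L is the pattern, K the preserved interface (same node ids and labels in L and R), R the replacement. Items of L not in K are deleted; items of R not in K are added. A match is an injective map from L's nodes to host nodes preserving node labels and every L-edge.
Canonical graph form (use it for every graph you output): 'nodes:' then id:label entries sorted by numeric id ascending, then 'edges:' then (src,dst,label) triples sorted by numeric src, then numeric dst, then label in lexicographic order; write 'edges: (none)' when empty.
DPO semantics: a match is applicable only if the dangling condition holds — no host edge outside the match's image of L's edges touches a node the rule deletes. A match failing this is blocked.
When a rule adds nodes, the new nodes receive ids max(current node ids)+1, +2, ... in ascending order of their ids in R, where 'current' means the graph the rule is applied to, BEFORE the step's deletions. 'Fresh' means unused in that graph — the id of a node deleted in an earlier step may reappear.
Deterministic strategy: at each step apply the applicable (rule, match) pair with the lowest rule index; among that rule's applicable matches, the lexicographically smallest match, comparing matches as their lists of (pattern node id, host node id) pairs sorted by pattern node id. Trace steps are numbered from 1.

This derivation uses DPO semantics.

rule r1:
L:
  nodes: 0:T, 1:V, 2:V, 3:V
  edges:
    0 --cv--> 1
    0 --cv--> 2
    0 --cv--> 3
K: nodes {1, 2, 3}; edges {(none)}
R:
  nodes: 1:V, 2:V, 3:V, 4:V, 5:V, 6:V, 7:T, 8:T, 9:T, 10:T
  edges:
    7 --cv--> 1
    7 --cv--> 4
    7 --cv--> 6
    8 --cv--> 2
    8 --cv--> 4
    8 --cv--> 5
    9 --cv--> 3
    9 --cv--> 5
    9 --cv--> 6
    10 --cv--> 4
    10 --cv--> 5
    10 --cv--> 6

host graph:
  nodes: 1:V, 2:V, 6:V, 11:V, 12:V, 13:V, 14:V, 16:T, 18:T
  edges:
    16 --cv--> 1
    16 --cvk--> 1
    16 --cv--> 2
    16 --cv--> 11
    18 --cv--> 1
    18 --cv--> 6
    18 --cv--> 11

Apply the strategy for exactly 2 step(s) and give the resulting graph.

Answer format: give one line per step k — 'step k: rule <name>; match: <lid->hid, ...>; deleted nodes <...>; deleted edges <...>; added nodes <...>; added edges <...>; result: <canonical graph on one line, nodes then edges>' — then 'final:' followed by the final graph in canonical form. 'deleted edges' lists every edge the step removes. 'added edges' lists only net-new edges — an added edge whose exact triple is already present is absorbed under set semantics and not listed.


step 1: rule r1; match: 0->18, 1->1, 2->6, 3->11; deleted nodes 18; deleted edges (18,1,cv); (18,6,cv); (18,11,cv); added nodes 19, 20, 21, 22, 23, 24, 25; added edges (22,1,cv); (22,19,cv); (22,21,cv); (23,6,cv); (23,19,cv); (23,20,cv); (24,11,cv); (24,20,cv); (24,21,cv); (25,19,cv); (25,20,cv); (25,21,cv); result: nodes: 1:V, 2:V, 6:V, 11:V, 12:V, 13:V, 14:V, 16:T, 19:V, 20:V, 21:V, 22:T, 23:T, 24:T, 25:T edges: (16,1,cv); (16,1,cvk); (16,2,cv); (16,11,cv); (22,1,cv); (22,19,cv); (22,21,cv); (23,6,cv); (23,19,cv); (23,20,cv); (24,11,cv); (24,20,cv); (24,21,cv); (25,19,cv); (25,20,cv); (25,21,cv)
step 2: rule r1; match: 0->22, 1->1, 2->19, 3->21; deleted nodes 22; deleted edges (22,1,cv); (22,19,cv); (22,21,cv); added nodes 26, 27, 28, 29, 30, 31, 32; added edges (29,1,cv); (29,26,cv); (29,28,cv); (30,19,cv); (30,26,cv); (30,27,cv); (31,21,cv); (31,27,cv); (31,28,cv); (32,26,cv); (32,27,cv); (32,28,cv); result: nodes: 1:V, 2:V, 6:V, 11:V, 12:V, 13:V, 14:V, 16:T, 19:V, 20:V, 21:V, 23:T, 24:T, 25:T, 26:V, 27:V, 28:V, 29:T, 30:T, 31:T, 32:T edges: (16,1,cv); (16,1,cvk); (16,2,cv); (16,11,cv); (23,6,cv); (23,19,cv); (23,20,cv); (24,11,cv); (24,20,cv); (24,21,cv); (25,19,cv); (25,20,cv); (25,21,cv); (29,1,cv); (29,26,cv); (29,28,cv); (30,19,cv); (30,26,cv); (30,27,cv); (31,21,cv); (31,27,cv); (31,28,cv); (32,26,cv); (32,27,cv); (32,28,cv)
final:
nodes: 1:V, 2:V, 6:V, 11:V, 12:V, 13:V, 14:V, 16:T, 19:V, 20:V, 21:V, 23:T, 24:T, 25:T, 26:V, 27:V, 28:V, 29:T, 30:T, 31:T, 32:T
edges: (16,1,cv); (16,1,cvk); (16,2,cv); (16,11,cv); (23,6,cv); (23,19,cv); (23,20,cv); (24,11,cv); (24,20,cv); (24,21,cv); (25,19,cv); (25,20,cv); (25,21,cv); (29,1,cv); (29,26,cv); (29,28,cv); (30,19,cv); (30,26,cv); (30,27,cv); (31,21,cv); (31,27,cv); (31,28,cv); (32,26,cv); (32,27,cv); (32,28,cv)
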